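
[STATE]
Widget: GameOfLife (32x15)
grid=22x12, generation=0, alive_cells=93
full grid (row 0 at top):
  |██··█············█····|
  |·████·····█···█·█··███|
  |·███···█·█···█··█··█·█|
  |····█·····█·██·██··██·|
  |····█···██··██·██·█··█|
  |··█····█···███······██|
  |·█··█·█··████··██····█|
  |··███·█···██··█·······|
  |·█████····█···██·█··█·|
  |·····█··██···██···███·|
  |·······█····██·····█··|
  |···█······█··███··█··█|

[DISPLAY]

Gen: 0                          
██··█············█····          
·████·····█···█·█··███          
·███···█·█···█··█··█·█          
····█·····█·██·██··██·          
····█···██··██·██·█··█          
··█····█···███······██          
·█··█·█··████··██····█          
··███·█···██··█·······          
·█████····█···██·█··█·          
·····█··██···██···███·          
·······█····██·····█··          
···█······█··███··█··█          
                                
                                


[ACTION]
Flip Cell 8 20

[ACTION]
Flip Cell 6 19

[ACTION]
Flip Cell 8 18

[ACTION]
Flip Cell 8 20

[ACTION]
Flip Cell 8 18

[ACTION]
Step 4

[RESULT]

Gen: 4                          
··········███···██·██·          
·········█··███····█·█          
·········█··███··██··█          
··█····██···█·····█··█          
······█·█···█·██···█·█          
··████······███······█          
···██·····█·█··███·█··          
··········████·····█··          
················█···█·          
·····█···██·███·██····          
·····██·████··········          
········██████········          
                                
                                


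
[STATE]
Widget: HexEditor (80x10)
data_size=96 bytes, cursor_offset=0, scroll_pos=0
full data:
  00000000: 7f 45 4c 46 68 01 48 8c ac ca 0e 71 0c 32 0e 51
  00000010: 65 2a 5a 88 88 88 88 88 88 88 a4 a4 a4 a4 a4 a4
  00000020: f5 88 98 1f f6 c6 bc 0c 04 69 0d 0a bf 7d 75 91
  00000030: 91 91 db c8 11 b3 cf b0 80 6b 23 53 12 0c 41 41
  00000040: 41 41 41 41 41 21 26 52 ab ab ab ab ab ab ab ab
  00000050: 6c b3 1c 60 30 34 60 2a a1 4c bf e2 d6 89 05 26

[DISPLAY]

00000000  7F 45 4c 46 68 01 48 8c  ac ca 0e 71 0c 32 0e 51  |.ELFh.H....q.2.Q|  
00000010  65 2a 5a 88 88 88 88 88  88 88 a4 a4 a4 a4 a4 a4  |e*Z.............|  
00000020  f5 88 98 1f f6 c6 bc 0c  04 69 0d 0a bf 7d 75 91  |.........i...}u.|  
00000030  91 91 db c8 11 b3 cf b0  80 6b 23 53 12 0c 41 41  |.........k#S..AA|  
00000040  41 41 41 41 41 21 26 52  ab ab ab ab ab ab ab ab  |AAAAA!&R........|  
00000050  6c b3 1c 60 30 34 60 2a  a1 4c bf e2 d6 89 05 26  |l..`04`*.L.....&|  
                                                                                
                                                                                
                                                                                
                                                                                


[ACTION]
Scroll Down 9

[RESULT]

00000050  6c b3 1c 60 30 34 60 2a  a1 4c bf e2 d6 89 05 26  |l..`04`*.L.....&|  
                                                                                
                                                                                
                                                                                
                                                                                
                                                                                
                                                                                
                                                                                
                                                                                
                                                                                


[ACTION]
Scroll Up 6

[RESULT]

00000000  7F 45 4c 46 68 01 48 8c  ac ca 0e 71 0c 32 0e 51  |.ELFh.H....q.2.Q|  
00000010  65 2a 5a 88 88 88 88 88  88 88 a4 a4 a4 a4 a4 a4  |e*Z.............|  
00000020  f5 88 98 1f f6 c6 bc 0c  04 69 0d 0a bf 7d 75 91  |.........i...}u.|  
00000030  91 91 db c8 11 b3 cf b0  80 6b 23 53 12 0c 41 41  |.........k#S..AA|  
00000040  41 41 41 41 41 21 26 52  ab ab ab ab ab ab ab ab  |AAAAA!&R........|  
00000050  6c b3 1c 60 30 34 60 2a  a1 4c bf e2 d6 89 05 26  |l..`04`*.L.....&|  
                                                                                
                                                                                
                                                                                
                                                                                


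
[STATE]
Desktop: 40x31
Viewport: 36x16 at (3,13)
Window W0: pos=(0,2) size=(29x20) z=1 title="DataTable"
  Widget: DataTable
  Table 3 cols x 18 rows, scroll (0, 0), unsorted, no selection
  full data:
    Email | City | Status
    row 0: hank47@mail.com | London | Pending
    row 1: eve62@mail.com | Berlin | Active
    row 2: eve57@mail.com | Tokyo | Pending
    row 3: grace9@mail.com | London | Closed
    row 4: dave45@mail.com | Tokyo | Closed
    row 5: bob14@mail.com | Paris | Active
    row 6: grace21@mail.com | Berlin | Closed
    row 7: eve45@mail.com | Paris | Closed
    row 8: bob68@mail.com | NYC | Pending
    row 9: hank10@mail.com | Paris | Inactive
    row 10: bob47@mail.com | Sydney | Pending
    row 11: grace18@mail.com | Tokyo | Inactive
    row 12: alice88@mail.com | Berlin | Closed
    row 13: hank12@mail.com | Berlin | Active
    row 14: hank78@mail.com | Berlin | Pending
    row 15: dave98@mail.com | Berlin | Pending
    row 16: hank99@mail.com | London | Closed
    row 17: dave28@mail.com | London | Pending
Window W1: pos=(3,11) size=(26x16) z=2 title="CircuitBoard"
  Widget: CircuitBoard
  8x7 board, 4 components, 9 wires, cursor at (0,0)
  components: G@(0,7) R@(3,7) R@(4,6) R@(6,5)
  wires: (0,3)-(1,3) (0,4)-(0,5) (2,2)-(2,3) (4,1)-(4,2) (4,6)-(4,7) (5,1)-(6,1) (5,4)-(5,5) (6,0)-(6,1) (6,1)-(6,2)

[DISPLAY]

┠────────────────────────┨          
┃   0 1 2 3 4 5 6 7      ┃          
┃0  [.]          ·   · ─ ┃          
┃                │       ┃          
┃1               ·       ┃          
┃                        ┃          
┃2           · ─ ·       ┃          
┃                        ┃          
┃3                       ┃          
┃                        ┃          
┃4       · ─ ·           ┃          
┃                        ┃          
┃5       ·           · ─ ┃          
┗━━━━━━━━━━━━━━━━━━━━━━━━┛          
                                    
                                    


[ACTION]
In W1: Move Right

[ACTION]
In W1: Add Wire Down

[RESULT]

┠────────────────────────┨          
┃   0 1 2 3 4 5 6 7      ┃          
┃0      [.]      ·   · ─ ┃          
┃        │       │       ┃          
┃1       ·       ·       ┃          
┃                        ┃          
┃2           · ─ ·       ┃          
┃                        ┃          
┃3                       ┃          
┃                        ┃          
┃4       · ─ ·           ┃          
┃                        ┃          
┃5       ·           · ─ ┃          
┗━━━━━━━━━━━━━━━━━━━━━━━━┛          
                                    
                                    


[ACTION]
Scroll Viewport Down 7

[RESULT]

┃0      [.]      ·   · ─ ┃          
┃        │       │       ┃          
┃1       ·       ·       ┃          
┃                        ┃          
┃2           · ─ ·       ┃          
┃                        ┃          
┃3                       ┃          
┃                        ┃          
┃4       · ─ ·           ┃          
┃                        ┃          
┃5       ·           · ─ ┃          
┗━━━━━━━━━━━━━━━━━━━━━━━━┛          
                                    
                                    
                                    
                                    


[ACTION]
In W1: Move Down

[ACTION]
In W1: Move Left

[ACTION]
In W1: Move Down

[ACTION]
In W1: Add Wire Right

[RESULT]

┃0       ·       ·   · ─ ┃          
┃        │       │       ┃          
┃1       ·       ·       ┃          
┃                        ┃          
┃2  [.]─ ·   · ─ ·       ┃          
┃                        ┃          
┃3                       ┃          
┃                        ┃          
┃4       · ─ ·           ┃          
┃                        ┃          
┃5       ·           · ─ ┃          
┗━━━━━━━━━━━━━━━━━━━━━━━━┛          
                                    
                                    
                                    
                                    


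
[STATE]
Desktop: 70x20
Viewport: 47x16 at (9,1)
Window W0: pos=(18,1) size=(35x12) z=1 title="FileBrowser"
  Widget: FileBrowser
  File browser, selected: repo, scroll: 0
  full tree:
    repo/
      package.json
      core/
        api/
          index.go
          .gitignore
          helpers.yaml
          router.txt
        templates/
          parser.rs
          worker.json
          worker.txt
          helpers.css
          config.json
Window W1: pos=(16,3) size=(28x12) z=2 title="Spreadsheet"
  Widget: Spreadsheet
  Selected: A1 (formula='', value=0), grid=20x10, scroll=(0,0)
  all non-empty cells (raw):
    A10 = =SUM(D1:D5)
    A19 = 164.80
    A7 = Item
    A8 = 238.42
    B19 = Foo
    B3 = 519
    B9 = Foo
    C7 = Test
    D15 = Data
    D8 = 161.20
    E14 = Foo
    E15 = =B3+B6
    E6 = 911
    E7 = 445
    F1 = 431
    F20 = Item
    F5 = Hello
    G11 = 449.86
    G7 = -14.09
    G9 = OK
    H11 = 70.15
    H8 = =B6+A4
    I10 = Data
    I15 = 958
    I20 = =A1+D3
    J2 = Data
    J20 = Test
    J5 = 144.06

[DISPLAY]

         ┏━━━━━━━━━━━━━━━━━━━━━━━━━━━━━━━━━┓   
         ┃ FileBrowser                     ┃   
       ┏━━━━━━━━━━━━━━━━━━━━━━━━━━┓────────┨   
       ┃ Spreadsheet              ┃        ┃   
       ┠──────────────────────────┨        ┃   
       ┃A1:                       ┃        ┃   
       ┃       A       B       C  ┃        ┃   
       ┃--------------------------┃        ┃   
       ┃  1      [0]       0      ┃        ┃   
       ┃  2        0       0      ┃        ┃   
       ┃  3        0     519      ┃        ┃   
       ┃  4        0       0      ┃━━━━━━━━┛   
       ┃  5        0       0      ┃            
       ┗━━━━━━━━━━━━━━━━━━━━━━━━━━┛            
                                               
                                               


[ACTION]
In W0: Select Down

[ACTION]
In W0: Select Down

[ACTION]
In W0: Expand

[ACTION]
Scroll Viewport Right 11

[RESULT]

━━━━━━━━━━━━━━━━━━━━━━━━━━━━━━━━┓              
FileBrowser                     ┃              
━━━━━━━━━━━━━━━━━━━━━━━┓────────┨              
readsheet              ┃        ┃              
───────────────────────┨        ┃              
                       ┃        ┃              
    A       B       C  ┃        ┃              
-----------------------┃        ┃              
      [0]       0      ┃        ┃              
        0       0      ┃        ┃              
        0     519      ┃        ┃              
        0       0      ┃━━━━━━━━┛              
        0       0      ┃                       
━━━━━━━━━━━━━━━━━━━━━━━┛                       
                                               
                                               


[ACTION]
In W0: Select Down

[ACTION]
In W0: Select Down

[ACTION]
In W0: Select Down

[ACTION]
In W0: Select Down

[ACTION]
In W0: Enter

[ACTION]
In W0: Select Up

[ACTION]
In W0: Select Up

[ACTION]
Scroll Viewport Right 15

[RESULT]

━━━━━━━━━━━━━━━━━━━━━━━━━━━━━┓                 
eBrowser                     ┃                 
━━━━━━━━━━━━━━━━━━━━┓────────┨                 
dsheet              ┃        ┃                 
────────────────────┨        ┃                 
                    ┃        ┃                 
 A       B       C  ┃        ┃                 
--------------------┃        ┃                 
   [0]       0      ┃        ┃                 
     0       0      ┃        ┃                 
     0     519      ┃        ┃                 
     0       0      ┃━━━━━━━━┛                 
     0       0      ┃                          
━━━━━━━━━━━━━━━━━━━━┛                          
                                               
                                               


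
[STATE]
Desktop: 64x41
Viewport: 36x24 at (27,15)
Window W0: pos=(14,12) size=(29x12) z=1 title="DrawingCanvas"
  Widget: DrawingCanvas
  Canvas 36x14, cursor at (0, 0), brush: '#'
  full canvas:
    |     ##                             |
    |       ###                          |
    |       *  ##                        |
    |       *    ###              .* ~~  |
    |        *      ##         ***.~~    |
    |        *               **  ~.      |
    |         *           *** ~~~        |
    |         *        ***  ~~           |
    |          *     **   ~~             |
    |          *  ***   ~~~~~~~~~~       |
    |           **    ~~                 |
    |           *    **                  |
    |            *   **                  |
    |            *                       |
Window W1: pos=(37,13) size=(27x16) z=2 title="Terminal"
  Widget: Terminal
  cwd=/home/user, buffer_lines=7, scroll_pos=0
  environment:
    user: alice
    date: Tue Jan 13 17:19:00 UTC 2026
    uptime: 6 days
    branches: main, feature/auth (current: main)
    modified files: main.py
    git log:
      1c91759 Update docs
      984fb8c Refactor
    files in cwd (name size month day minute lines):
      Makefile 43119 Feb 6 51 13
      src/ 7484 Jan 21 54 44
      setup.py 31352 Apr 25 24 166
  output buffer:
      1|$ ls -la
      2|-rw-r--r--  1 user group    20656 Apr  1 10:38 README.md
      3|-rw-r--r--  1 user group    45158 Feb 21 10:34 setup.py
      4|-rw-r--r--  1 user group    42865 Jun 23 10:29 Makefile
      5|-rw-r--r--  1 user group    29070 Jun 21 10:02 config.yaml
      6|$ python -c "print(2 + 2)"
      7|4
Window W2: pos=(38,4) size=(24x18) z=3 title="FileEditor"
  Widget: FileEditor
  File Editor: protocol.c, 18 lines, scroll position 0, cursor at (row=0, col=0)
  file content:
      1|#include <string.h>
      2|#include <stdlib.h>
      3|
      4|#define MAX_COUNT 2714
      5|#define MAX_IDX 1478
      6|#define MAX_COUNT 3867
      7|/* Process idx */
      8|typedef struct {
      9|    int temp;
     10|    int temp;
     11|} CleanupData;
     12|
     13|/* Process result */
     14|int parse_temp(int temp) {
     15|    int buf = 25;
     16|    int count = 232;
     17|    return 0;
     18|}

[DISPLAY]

          ┠┃    int temp;        ░┃─
          ┃┃    int temp;        ░┃ 
          ┃┃} CleanupData;       ░┃ 
###       ┃┃                     ░┃ 
   ##     ┃┃/* Process result */ ░┃ 
          ┃┃int parse_temp(int te▼┃ 
         *┃┗━━━━━━━━━━━━━━━━━━━━━━┛)
      *** ┃4                        
━━━━━━━━━━┃$ █                      
          ┃                         
          ┃                         
          ┃                         
          ┃                         
          ┗━━━━━━━━━━━━━━━━━━━━━━━━━
                                    
                                    
                                    
                                    
                                    
                                    
                                    
                                    
                                    
                                    


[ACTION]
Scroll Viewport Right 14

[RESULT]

         ┠┃    int temp;        ░┃─┨
         ┃┃    int temp;        ░┃ ┃
         ┃┃} CleanupData;       ░┃ ┃
##       ┃┃                     ░┃ ┃
  ##     ┃┃/* Process result */ ░┃ ┃
         ┃┃int parse_temp(int te▼┃ ┃
        *┃┗━━━━━━━━━━━━━━━━━━━━━━┛)┃
     *** ┃4                        ┃
━━━━━━━━━┃$ █                      ┃
         ┃                         ┃
         ┃                         ┃
         ┃                         ┃
         ┃                         ┃
         ┗━━━━━━━━━━━━━━━━━━━━━━━━━┛
                                    
                                    
                                    
                                    
                                    
                                    
                                    
                                    
                                    
                                    


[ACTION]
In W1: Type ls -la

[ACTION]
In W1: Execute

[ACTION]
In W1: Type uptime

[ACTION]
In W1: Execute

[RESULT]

         ┠┃    int temp;        ░┃─┨
         ┃┃    int temp;        ░┃ ┃
         ┃┃} CleanupData;       ░┃ ┃
##       ┃┃                     ░┃ ┃
  ##     ┃┃/* Process result */ ░┃)┃
         ┃┃int parse_temp(int te▼┃ ┃
        *┃┗━━━━━━━━━━━━━━━━━━━━━━┛ ┃
     *** ┃-rw-r--r--  1 alice group┃
━━━━━━━━━┃drwxr-xr-x  1 alice group┃
         ┃-rw-r--r--  1 alice group┃
         ┃$ uptime                 ┃
         ┃ 10:00  up 6 days        ┃
         ┃$ █                      ┃
         ┗━━━━━━━━━━━━━━━━━━━━━━━━━┛
                                    
                                    
                                    
                                    
                                    
                                    
                                    
                                    
                                    
                                    


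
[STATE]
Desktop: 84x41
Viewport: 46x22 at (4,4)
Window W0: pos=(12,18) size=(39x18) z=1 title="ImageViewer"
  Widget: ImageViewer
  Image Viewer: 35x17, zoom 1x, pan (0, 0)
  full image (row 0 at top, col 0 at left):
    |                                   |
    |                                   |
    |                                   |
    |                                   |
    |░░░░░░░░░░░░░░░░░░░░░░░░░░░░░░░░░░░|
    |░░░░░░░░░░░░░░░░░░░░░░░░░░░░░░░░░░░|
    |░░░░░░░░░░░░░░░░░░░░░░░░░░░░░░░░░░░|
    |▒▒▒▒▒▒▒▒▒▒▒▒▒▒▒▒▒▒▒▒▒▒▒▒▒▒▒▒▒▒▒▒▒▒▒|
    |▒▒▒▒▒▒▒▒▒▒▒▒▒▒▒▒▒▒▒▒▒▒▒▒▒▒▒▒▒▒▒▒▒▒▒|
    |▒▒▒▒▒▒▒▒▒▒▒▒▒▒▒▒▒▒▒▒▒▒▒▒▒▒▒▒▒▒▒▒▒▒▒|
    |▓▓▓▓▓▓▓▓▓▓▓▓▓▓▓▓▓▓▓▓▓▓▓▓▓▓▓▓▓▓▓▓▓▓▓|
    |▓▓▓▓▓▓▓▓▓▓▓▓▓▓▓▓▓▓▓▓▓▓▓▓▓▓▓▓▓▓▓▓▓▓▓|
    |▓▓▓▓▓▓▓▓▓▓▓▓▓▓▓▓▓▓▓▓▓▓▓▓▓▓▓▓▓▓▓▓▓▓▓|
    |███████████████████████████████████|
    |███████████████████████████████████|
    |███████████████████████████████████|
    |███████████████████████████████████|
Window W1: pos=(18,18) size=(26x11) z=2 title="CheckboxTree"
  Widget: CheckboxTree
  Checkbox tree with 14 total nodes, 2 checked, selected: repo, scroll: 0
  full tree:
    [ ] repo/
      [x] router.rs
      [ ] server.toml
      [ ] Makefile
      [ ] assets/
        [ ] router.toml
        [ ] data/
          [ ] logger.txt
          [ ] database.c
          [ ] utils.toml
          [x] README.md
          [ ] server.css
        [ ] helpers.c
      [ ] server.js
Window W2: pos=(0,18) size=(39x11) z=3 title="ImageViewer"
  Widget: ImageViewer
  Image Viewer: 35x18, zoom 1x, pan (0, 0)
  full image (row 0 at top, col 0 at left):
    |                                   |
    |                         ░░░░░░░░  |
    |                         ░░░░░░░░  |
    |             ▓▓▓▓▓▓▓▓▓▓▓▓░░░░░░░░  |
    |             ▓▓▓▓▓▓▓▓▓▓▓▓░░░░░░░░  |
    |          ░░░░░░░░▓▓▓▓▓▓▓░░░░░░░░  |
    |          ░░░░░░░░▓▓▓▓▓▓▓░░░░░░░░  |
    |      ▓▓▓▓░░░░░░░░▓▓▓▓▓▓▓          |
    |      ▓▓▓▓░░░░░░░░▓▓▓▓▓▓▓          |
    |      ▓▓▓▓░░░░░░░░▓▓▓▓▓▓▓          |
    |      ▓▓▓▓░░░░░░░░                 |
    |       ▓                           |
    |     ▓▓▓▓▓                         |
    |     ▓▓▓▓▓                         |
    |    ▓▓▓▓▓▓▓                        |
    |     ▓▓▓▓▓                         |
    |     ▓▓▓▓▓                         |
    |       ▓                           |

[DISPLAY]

                                              
                                              
                                              
                                              
                                              
                                              
                                              
                                              
                                              
                                              
                                              
                                              
                                              
                                              
━━━━━━━━━━━━━━━━━━━━━━━━━━━━━━━━━━┓━━━━┓━━━━━━
ageViewer                         ┃    ┃      
──────────────────────────────────┨────┨──────
                                  ┃    ┃      
                      ░░░░░░░░    ┃    ┃      
                      ░░░░░░░░    ┃    ┃      
          ▓▓▓▓▓▓▓▓▓▓▓▓░░░░░░░░    ┃    ┃      
          ▓▓▓▓▓▓▓▓▓▓▓▓░░░░░░░░    ┃    ┃░░░░  


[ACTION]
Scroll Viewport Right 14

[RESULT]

                                              
                                              
                                              
                                              
                                              
                                              
                                              
                                              
                                              
                                              
                                              
                                              
                                              
                                              
━━━━━━━━━━━━━━━━━━━━┓━━━━┓━━━━━━┓             
                    ┃    ┃      ┃             
────────────────────┨────┨──────┨             
                    ┃    ┃      ┃             
        ░░░░░░░░    ┃    ┃      ┃             
        ░░░░░░░░    ┃    ┃      ┃             
▓▓▓▓▓▓▓▓░░░░░░░░    ┃    ┃      ┃             
▓▓▓▓▓▓▓▓░░░░░░░░    ┃    ┃░░░░  ┃             


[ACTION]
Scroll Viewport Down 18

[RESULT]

                    ┃    ┃      ┃             
────────────────────┨────┨──────┨             
                    ┃    ┃      ┃             
        ░░░░░░░░    ┃    ┃      ┃             
        ░░░░░░░░    ┃    ┃      ┃             
▓▓▓▓▓▓▓▓░░░░░░░░    ┃    ┃      ┃             
▓▓▓▓▓▓▓▓░░░░░░░░    ┃    ┃░░░░  ┃             
░▓▓▓▓▓▓▓░░░░░░░░    ┃    ┃░░░░  ┃             
░▓▓▓▓▓▓▓░░░░░░░░    ┃    ┃░░░░  ┃             
━━━━━━━━━━━━━━━━━━━━┛━━━━┛▒▒▒▒  ┃             
▒▒▒▒▒▒▒▒▒▒▒▒▒▒▒▒▒▒▒▒▒▒▒▒▒▒▒▒▒▒  ┃             
▒▒▒▒▒▒▒▒▒▒▒▒▒▒▒▒▒▒▒▒▒▒▒▒▒▒▒▒▒▒  ┃             
▓▓▓▓▓▓▓▓▓▓▓▓▓▓▓▓▓▓▓▓▓▓▓▓▓▓▓▓▓▓  ┃             
▓▓▓▓▓▓▓▓▓▓▓▓▓▓▓▓▓▓▓▓▓▓▓▓▓▓▓▓▓▓  ┃             
▓▓▓▓▓▓▓▓▓▓▓▓▓▓▓▓▓▓▓▓▓▓▓▓▓▓▓▓▓▓  ┃             
██████████████████████████████  ┃             
━━━━━━━━━━━━━━━━━━━━━━━━━━━━━━━━┛             
                                              
                                              
                                              
                                              
                                              


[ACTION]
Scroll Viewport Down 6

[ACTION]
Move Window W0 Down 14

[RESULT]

                    ┃    ┃                    
────────────────────┨────┨                    
                    ┃    ┃                    
        ░░░░░░░░    ┃    ┃                    
        ░░░░░░░░    ┃    ┃━━━━━━┓             
▓▓▓▓▓▓▓▓░░░░░░░░    ┃    ┃      ┃             
▓▓▓▓▓▓▓▓░░░░░░░░    ┃    ┃──────┨             
░▓▓▓▓▓▓▓░░░░░░░░    ┃    ┃      ┃             
░▓▓▓▓▓▓▓░░░░░░░░    ┃    ┃      ┃             
━━━━━━━━━━━━━━━━━━━━┛━━━━┛      ┃             
                                ┃             
░░░░░░░░░░░░░░░░░░░░░░░░░░░░░░  ┃             
░░░░░░░░░░░░░░░░░░░░░░░░░░░░░░  ┃             
░░░░░░░░░░░░░░░░░░░░░░░░░░░░░░  ┃             
▒▒▒▒▒▒▒▒▒▒▒▒▒▒▒▒▒▒▒▒▒▒▒▒▒▒▒▒▒▒  ┃             
▒▒▒▒▒▒▒▒▒▒▒▒▒▒▒▒▒▒▒▒▒▒▒▒▒▒▒▒▒▒  ┃             
▒▒▒▒▒▒▒▒▒▒▒▒▒▒▒▒▒▒▒▒▒▒▒▒▒▒▒▒▒▒  ┃             
▓▓▓▓▓▓▓▓▓▓▓▓▓▓▓▓▓▓▓▓▓▓▓▓▓▓▓▓▓▓  ┃             
▓▓▓▓▓▓▓▓▓▓▓▓▓▓▓▓▓▓▓▓▓▓▓▓▓▓▓▓▓▓  ┃             
▓▓▓▓▓▓▓▓▓▓▓▓▓▓▓▓▓▓▓▓▓▓▓▓▓▓▓▓▓▓  ┃             
██████████████████████████████  ┃             
━━━━━━━━━━━━━━━━━━━━━━━━━━━━━━━━┛             


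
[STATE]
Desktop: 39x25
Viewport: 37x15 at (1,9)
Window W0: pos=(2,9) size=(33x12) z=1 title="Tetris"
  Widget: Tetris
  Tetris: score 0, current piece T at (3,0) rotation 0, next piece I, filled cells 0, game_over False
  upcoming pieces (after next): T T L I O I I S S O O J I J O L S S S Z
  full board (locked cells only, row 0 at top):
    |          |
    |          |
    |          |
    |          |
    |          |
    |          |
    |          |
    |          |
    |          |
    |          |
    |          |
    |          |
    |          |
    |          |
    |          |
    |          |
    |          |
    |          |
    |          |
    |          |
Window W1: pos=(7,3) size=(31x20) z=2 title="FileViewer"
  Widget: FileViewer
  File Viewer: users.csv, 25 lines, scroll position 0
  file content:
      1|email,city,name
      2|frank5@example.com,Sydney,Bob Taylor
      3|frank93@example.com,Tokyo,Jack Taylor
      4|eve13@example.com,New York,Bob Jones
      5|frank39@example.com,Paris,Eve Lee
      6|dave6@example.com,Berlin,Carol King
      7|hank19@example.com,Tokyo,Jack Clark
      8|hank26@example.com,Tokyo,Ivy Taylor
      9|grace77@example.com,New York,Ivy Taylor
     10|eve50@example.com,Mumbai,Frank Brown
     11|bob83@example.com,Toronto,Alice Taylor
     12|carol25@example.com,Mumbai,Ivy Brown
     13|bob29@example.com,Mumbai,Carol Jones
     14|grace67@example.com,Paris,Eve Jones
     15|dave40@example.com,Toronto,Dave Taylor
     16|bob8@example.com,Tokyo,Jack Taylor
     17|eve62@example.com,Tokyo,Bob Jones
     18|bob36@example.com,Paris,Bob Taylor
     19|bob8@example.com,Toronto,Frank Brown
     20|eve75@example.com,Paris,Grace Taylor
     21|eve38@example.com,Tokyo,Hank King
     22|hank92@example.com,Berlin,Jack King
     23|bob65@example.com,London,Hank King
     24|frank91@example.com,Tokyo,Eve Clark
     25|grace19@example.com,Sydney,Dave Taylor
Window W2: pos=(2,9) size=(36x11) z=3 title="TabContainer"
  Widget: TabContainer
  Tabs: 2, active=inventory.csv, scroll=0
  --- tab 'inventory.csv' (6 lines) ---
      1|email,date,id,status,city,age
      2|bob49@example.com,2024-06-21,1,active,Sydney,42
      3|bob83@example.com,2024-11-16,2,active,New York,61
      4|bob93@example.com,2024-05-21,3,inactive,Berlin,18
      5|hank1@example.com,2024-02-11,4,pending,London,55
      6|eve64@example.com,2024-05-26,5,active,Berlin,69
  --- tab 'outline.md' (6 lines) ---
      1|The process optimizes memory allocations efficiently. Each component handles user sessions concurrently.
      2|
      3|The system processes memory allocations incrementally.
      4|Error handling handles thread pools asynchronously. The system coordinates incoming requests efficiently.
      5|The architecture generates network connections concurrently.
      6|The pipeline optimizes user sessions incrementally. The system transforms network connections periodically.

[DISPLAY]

 ┏━━━━━━━━━━━━━━━━━━━━━━━━━━━━━━━━━━┓
 ┃ TabContainer                     ┃
 ┠──────────────────────────────────┨
 ┃[inventory.csv]│ outline.md       ┃
 ┃──────────────────────────────────┃
 ┃email,date,id,status,city,age     ┃
 ┃bob49@example.com,2024-06-21,1,act┃
 ┃bob83@example.com,2024-11-16,2,act┃
 ┃bob93@example.com,2024-05-21,3,ina┃
 ┃hank1@example.com,2024-02-11,4,pen┃
 ┗━━━━━━━━━━━━━━━━━━━━━━━━━━━━━━━━━━┛
 ┗━━━━┃dave40@example.com,Toronto,D░┃
      ┃bob8@example.com,Tokyo,Jack ▼┃
      ┗━━━━━━━━━━━━━━━━━━━━━━━━━━━━━┛
                                     


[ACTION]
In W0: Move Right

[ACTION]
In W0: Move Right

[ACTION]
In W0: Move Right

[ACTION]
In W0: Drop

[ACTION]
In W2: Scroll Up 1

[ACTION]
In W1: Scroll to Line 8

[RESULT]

 ┏━━━━━━━━━━━━━━━━━━━━━━━━━━━━━━━━━━┓
 ┃ TabContainer                     ┃
 ┠──────────────────────────────────┨
 ┃[inventory.csv]│ outline.md       ┃
 ┃──────────────────────────────────┃
 ┃email,date,id,status,city,age     ┃
 ┃bob49@example.com,2024-06-21,1,act┃
 ┃bob83@example.com,2024-11-16,2,act┃
 ┃bob93@example.com,2024-05-21,3,ina┃
 ┃hank1@example.com,2024-02-11,4,pen┃
 ┗━━━━━━━━━━━━━━━━━━━━━━━━━━━━━━━━━━┛
 ┗━━━━┃hank92@example.com,Berlin,Ja░┃
      ┃bob65@example.com,London,Han▼┃
      ┗━━━━━━━━━━━━━━━━━━━━━━━━━━━━━┛
                                     


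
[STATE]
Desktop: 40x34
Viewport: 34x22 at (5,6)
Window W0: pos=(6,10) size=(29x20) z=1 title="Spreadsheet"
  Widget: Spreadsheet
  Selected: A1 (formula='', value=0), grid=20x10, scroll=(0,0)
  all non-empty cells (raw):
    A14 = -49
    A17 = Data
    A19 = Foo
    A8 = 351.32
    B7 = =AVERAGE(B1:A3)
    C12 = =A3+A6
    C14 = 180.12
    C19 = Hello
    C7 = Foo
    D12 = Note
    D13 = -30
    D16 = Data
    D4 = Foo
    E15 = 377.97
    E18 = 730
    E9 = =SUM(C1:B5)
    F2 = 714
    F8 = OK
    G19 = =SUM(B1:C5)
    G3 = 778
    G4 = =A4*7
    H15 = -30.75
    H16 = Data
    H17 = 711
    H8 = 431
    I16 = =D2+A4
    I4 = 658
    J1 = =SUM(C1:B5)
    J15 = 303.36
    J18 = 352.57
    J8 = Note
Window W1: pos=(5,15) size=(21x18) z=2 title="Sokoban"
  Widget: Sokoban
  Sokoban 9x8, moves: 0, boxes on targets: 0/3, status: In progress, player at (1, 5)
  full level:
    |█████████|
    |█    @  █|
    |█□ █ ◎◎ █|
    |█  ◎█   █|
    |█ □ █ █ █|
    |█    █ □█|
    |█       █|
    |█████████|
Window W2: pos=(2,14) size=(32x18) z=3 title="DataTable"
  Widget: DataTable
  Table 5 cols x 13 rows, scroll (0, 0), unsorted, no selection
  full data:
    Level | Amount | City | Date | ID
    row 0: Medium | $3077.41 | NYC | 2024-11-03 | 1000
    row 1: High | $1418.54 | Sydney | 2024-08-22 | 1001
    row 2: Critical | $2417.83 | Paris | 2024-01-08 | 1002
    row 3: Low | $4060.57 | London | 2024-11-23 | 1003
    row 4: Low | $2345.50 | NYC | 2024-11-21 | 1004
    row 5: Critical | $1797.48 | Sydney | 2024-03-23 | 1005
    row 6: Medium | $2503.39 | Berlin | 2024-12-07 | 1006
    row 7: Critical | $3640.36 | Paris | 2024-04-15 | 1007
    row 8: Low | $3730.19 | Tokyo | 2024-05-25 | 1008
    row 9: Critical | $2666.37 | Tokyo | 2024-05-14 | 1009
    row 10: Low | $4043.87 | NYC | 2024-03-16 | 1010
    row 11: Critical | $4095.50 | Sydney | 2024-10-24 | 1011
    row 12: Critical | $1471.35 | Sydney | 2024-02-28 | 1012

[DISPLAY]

                                  
                                  
                                  
                                  
 ┏━━━━━━━━━━━━━━━━━━━━━━━━━━━┓    
 ┃ Spreadsheet               ┃    
 ┠───────────────────────────┨    
 ┃A1:                        ┃    
━━━━━━━━━━━━━━━━━━━━━━━━━━━━┓┃    
ataTable                    ┃┃    
────────────────────────────┨┃    
vel   │Amount  │City  │Date ┃┃    
──────┼────────┼──────┼─────┃┃    
dium  │$3077.41│NYC   │2024-┃┃    
gh    │$1418.54│Sydney│2024-┃┃    
itical│$2417.83│Paris │2024-┃┃    
w     │$4060.57│London│2024-┃┃    
w     │$2345.50│NYC   │2024-┃┃    
itical│$1797.48│Sydney│2024-┃┃    
dium  │$2503.39│Berlin│2024-┃┃    
itical│$3640.36│Paris │2024-┃┃    
w     │$3730.19│Tokyo │2024-┃┃    


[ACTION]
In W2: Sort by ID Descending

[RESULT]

                                  
                                  
                                  
                                  
 ┏━━━━━━━━━━━━━━━━━━━━━━━━━━━┓    
 ┃ Spreadsheet               ┃    
 ┠───────────────────────────┨    
 ┃A1:                        ┃    
━━━━━━━━━━━━━━━━━━━━━━━━━━━━┓┃    
ataTable                    ┃┃    
────────────────────────────┨┃    
vel   │Amount  │City  │Date ┃┃    
──────┼────────┼──────┼─────┃┃    
itical│$1471.35│Sydney│2024-┃┃    
itical│$4095.50│Sydney│2024-┃┃    
w     │$4043.87│NYC   │2024-┃┃    
itical│$2666.37│Tokyo │2024-┃┃    
w     │$3730.19│Tokyo │2024-┃┃    
itical│$3640.36│Paris │2024-┃┃    
dium  │$2503.39│Berlin│2024-┃┃    
itical│$1797.48│Sydney│2024-┃┃    
w     │$2345.50│NYC   │2024-┃┃    


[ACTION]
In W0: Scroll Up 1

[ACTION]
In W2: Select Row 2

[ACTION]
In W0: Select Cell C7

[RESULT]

                                  
                                  
                                  
                                  
 ┏━━━━━━━━━━━━━━━━━━━━━━━━━━━┓    
 ┃ Spreadsheet               ┃    
 ┠───────────────────────────┨    
 ┃C7: Foo                    ┃    
━━━━━━━━━━━━━━━━━━━━━━━━━━━━┓┃    
ataTable                    ┃┃    
────────────────────────────┨┃    
vel   │Amount  │City  │Date ┃┃    
──────┼────────┼──────┼─────┃┃    
itical│$1471.35│Sydney│2024-┃┃    
itical│$4095.50│Sydney│2024-┃┃    
w     │$4043.87│NYC   │2024-┃┃    
itical│$2666.37│Tokyo │2024-┃┃    
w     │$3730.19│Tokyo │2024-┃┃    
itical│$3640.36│Paris │2024-┃┃    
dium  │$2503.39│Berlin│2024-┃┃    
itical│$1797.48│Sydney│2024-┃┃    
w     │$2345.50│NYC   │2024-┃┃    
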